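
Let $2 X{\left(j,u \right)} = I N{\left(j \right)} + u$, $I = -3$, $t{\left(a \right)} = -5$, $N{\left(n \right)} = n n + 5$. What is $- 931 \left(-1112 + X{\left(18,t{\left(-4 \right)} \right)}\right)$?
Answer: $1497048$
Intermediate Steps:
$N{\left(n \right)} = 5 + n^{2}$ ($N{\left(n \right)} = n^{2} + 5 = 5 + n^{2}$)
$X{\left(j,u \right)} = - \frac{15}{2} + \frac{u}{2} - \frac{3 j^{2}}{2}$ ($X{\left(j,u \right)} = \frac{- 3 \left(5 + j^{2}\right) + u}{2} = \frac{\left(-15 - 3 j^{2}\right) + u}{2} = \frac{-15 + u - 3 j^{2}}{2} = - \frac{15}{2} + \frac{u}{2} - \frac{3 j^{2}}{2}$)
$- 931 \left(-1112 + X{\left(18,t{\left(-4 \right)} \right)}\right) = - 931 \left(-1112 - \left(10 + 486\right)\right) = - 931 \left(-1112 - 496\right) = \left(-931\right) \left(-1608\right) = 1497048$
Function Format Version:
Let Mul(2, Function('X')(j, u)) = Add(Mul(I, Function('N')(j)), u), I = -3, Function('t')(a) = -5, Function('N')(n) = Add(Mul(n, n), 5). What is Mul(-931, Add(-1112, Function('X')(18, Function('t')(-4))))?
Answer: 1497048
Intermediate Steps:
Function('N')(n) = Add(5, Pow(n, 2)) (Function('N')(n) = Add(Pow(n, 2), 5) = Add(5, Pow(n, 2)))
Function('X')(j, u) = Add(Rational(-15, 2), Mul(Rational(1, 2), u), Mul(Rational(-3, 2), Pow(j, 2))) (Function('X')(j, u) = Mul(Rational(1, 2), Add(Mul(-3, Add(5, Pow(j, 2))), u)) = Mul(Rational(1, 2), Add(Add(-15, Mul(-3, Pow(j, 2))), u)) = Mul(Rational(1, 2), Add(-15, u, Mul(-3, Pow(j, 2)))) = Add(Rational(-15, 2), Mul(Rational(1, 2), u), Mul(Rational(-3, 2), Pow(j, 2))))
Mul(-931, Add(-1112, Function('X')(18, Function('t')(-4)))) = Mul(-931, Add(-1112, Add(Rational(-15, 2), Mul(Rational(1, 2), -5), Mul(Rational(-3, 2), Pow(18, 2))))) = Mul(-931, Add(-1112, Add(Rational(-15, 2), Rational(-5, 2), Mul(Rational(-3, 2), 324)))) = Mul(-931, Add(-1112, Add(Rational(-15, 2), Rational(-5, 2), -486))) = Mul(-931, Add(-1112, -496)) = Mul(-931, -1608) = 1497048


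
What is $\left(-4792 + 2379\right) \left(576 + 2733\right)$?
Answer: $-7984617$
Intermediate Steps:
$\left(-4792 + 2379\right) \left(576 + 2733\right) = \left(-2413\right) 3309 = -7984617$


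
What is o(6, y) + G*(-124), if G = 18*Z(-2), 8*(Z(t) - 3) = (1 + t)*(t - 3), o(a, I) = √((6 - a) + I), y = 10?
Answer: -8091 + √10 ≈ -8087.8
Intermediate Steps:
o(a, I) = √(6 + I - a)
Z(t) = 3 + (1 + t)*(-3 + t)/8 (Z(t) = 3 + ((1 + t)*(t - 3))/8 = 3 + ((1 + t)*(-3 + t))/8 = 3 + (1 + t)*(-3 + t)/8)
G = 261/4 (G = 18*(21/8 - ¼*(-2) + (⅛)*(-2)²) = 18*(21/8 + ½ + (⅛)*4) = 18*(21/8 + ½ + ½) = 18*(29/8) = 261/4 ≈ 65.250)
o(6, y) + G*(-124) = √(6 + 10 - 1*6) + (261/4)*(-124) = √(6 + 10 - 6) - 8091 = √10 - 8091 = -8091 + √10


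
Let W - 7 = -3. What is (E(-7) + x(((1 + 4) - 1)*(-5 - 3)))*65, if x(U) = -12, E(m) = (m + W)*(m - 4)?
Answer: 1365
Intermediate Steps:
W = 4 (W = 7 - 3 = 4)
E(m) = (-4 + m)*(4 + m) (E(m) = (m + 4)*(m - 4) = (4 + m)*(-4 + m) = (-4 + m)*(4 + m))
(E(-7) + x(((1 + 4) - 1)*(-5 - 3)))*65 = ((-16 + (-7)**2) - 12)*65 = ((-16 + 49) - 12)*65 = (33 - 12)*65 = 21*65 = 1365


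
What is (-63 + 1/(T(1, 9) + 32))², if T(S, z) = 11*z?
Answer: 68095504/17161 ≈ 3968.0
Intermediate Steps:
(-63 + 1/(T(1, 9) + 32))² = (-63 + 1/(11*9 + 32))² = (-63 + 1/(99 + 32))² = (-63 + 1/131)² = (-8252/131)² = 68095504/17161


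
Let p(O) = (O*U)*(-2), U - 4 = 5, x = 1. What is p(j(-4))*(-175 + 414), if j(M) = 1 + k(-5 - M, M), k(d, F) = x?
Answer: -8604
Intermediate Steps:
U = 9 (U = 4 + 5 = 9)
k(d, F) = 1
j(M) = 2 (j(M) = 1 + 1 = 2)
p(O) = -18*O (p(O) = (O*9)*(-2) = (9*O)*(-2) = -18*O)
p(j(-4))*(-175 + 414) = (-18*2)*(-175 + 414) = -36*239 = -8604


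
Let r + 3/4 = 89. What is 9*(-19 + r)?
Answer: 2493/4 ≈ 623.25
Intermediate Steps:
r = 353/4 (r = -3/4 + 89 = 353/4 ≈ 88.250)
9*(-19 + r) = 9*(-19 + 353/4) = 9*(277/4) = 2493/4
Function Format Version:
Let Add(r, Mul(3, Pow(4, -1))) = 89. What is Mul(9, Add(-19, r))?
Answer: Rational(2493, 4) ≈ 623.25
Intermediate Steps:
r = Rational(353, 4) (r = Add(Rational(-3, 4), 89) = Rational(353, 4) ≈ 88.250)
Mul(9, Add(-19, r)) = Mul(9, Add(-19, Rational(353, 4))) = Mul(9, Rational(277, 4)) = Rational(2493, 4)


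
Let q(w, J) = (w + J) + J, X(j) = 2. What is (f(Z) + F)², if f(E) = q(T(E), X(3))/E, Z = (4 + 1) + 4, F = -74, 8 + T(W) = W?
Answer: 436921/81 ≈ 5394.1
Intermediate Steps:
T(W) = -8 + W
Z = 9 (Z = 5 + 4 = 9)
q(w, J) = w + 2*J (q(w, J) = (J + w) + J = w + 2*J)
f(E) = (-4 + E)/E (f(E) = ((-8 + E) + 2*2)/E = ((-8 + E) + 4)/E = (-4 + E)/E)
(f(Z) + F)² = ((-4 + 9)/9 - 74)² = ((⅑)*5 - 74)² = (5/9 - 74)² = (-661/9)² = 436921/81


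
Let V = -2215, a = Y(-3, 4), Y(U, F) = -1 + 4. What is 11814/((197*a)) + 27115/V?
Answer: 676203/87271 ≈ 7.7483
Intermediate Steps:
Y(U, F) = 3
a = 3
11814/((197*a)) + 27115/V = 11814/((197*3)) + 27115/(-2215) = 11814/591 + 27115*(-1/2215) = 11814*(1/591) - 5423/443 = 3938/197 - 5423/443 = 676203/87271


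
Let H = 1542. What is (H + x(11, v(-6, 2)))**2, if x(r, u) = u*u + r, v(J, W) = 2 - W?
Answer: 2411809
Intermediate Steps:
x(r, u) = r + u**2 (x(r, u) = u**2 + r = r + u**2)
(H + x(11, v(-6, 2)))**2 = (1542 + (11 + (2 - 1*2)**2))**2 = (1542 + (11 + (2 - 2)**2))**2 = (1542 + (11 + 0**2))**2 = (1542 + (11 + 0))**2 = (1542 + 11)**2 = 1553**2 = 2411809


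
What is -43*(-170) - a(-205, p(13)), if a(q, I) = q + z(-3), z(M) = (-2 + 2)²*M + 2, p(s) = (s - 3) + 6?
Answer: 7513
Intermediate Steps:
p(s) = 3 + s (p(s) = (-3 + s) + 6 = 3 + s)
z(M) = 2 (z(M) = 0²*M + 2 = 0*M + 2 = 0 + 2 = 2)
a(q, I) = 2 + q (a(q, I) = q + 2 = 2 + q)
-43*(-170) - a(-205, p(13)) = -43*(-170) - (2 - 205) = 7310 - 1*(-203) = 7310 + 203 = 7513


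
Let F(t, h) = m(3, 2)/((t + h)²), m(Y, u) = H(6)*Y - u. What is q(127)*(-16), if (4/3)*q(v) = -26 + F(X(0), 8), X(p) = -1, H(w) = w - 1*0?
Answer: 15096/49 ≈ 308.08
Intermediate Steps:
H(w) = w (H(w) = w + 0 = w)
m(Y, u) = -u + 6*Y (m(Y, u) = 6*Y - u = -u + 6*Y)
F(t, h) = 16/(h + t)² (F(t, h) = (-1*2 + 6*3)/((t + h)²) = (-2 + 18)/((h + t)²) = 16/(h + t)²)
q(v) = -1887/98 (q(v) = 3*(-26 + 16/(8 - 1)²)/4 = 3*(-26 + 16/7²)/4 = 3*(-26 + 16*(1/49))/4 = 3*(-26 + 16/49)/4 = (¾)*(-1258/49) = -1887/98)
q(127)*(-16) = -1887/98*(-16) = 15096/49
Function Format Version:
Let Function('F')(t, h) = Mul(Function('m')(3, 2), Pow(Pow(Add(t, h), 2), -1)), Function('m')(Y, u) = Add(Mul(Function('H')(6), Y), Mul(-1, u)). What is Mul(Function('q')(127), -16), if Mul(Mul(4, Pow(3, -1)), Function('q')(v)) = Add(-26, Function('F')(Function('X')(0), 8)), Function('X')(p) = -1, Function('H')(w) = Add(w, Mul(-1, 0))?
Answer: Rational(15096, 49) ≈ 308.08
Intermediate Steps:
Function('H')(w) = w (Function('H')(w) = Add(w, 0) = w)
Function('m')(Y, u) = Add(Mul(-1, u), Mul(6, Y)) (Function('m')(Y, u) = Add(Mul(6, Y), Mul(-1, u)) = Add(Mul(-1, u), Mul(6, Y)))
Function('F')(t, h) = Mul(16, Pow(Add(h, t), -2)) (Function('F')(t, h) = Mul(Add(Mul(-1, 2), Mul(6, 3)), Pow(Pow(Add(t, h), 2), -1)) = Mul(Add(-2, 18), Pow(Pow(Add(h, t), 2), -1)) = Mul(16, Pow(Add(h, t), -2)))
Function('q')(v) = Rational(-1887, 98) (Function('q')(v) = Mul(Rational(3, 4), Add(-26, Mul(16, Pow(Add(8, -1), -2)))) = Mul(Rational(3, 4), Add(-26, Mul(16, Pow(7, -2)))) = Mul(Rational(3, 4), Add(-26, Mul(16, Rational(1, 49)))) = Mul(Rational(3, 4), Add(-26, Rational(16, 49))) = Mul(Rational(3, 4), Rational(-1258, 49)) = Rational(-1887, 98))
Mul(Function('q')(127), -16) = Mul(Rational(-1887, 98), -16) = Rational(15096, 49)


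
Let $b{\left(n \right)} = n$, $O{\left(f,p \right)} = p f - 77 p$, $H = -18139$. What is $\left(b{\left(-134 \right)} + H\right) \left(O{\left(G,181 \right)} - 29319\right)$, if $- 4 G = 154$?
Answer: $\frac{1835504577}{2} \approx 9.1775 \cdot 10^{8}$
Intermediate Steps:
$G = - \frac{77}{2}$ ($G = \left(- \frac{1}{4}\right) 154 = - \frac{77}{2} \approx -38.5$)
$O{\left(f,p \right)} = - 77 p + f p$ ($O{\left(f,p \right)} = f p - 77 p = - 77 p + f p$)
$\left(b{\left(-134 \right)} + H\right) \left(O{\left(G,181 \right)} - 29319\right) = \left(-134 - 18139\right) \left(181 \left(-77 - \frac{77}{2}\right) - 29319\right) = - 18273 \left(181 \left(- \frac{231}{2}\right) - 29319\right) = - 18273 \left(- \frac{41811}{2} - 29319\right) = \left(-18273\right) \left(- \frac{100449}{2}\right) = \frac{1835504577}{2}$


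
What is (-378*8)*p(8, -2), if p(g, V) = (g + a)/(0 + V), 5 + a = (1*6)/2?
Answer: 9072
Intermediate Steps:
a = -2 (a = -5 + (1*6)/2 = -5 + 6*(1/2) = -5 + 3 = -2)
p(g, V) = (-2 + g)/V (p(g, V) = (g - 2)/(0 + V) = (-2 + g)/V)
(-378*8)*p(8, -2) = (-378*8)*((-2 + 8)/(-2)) = (-63*48)*(-1/2*6) = -3024*(-3) = 9072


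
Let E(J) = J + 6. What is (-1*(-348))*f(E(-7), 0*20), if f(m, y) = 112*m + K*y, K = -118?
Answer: -38976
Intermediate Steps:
E(J) = 6 + J
f(m, y) = -118*y + 112*m (f(m, y) = 112*m - 118*y = -118*y + 112*m)
(-1*(-348))*f(E(-7), 0*20) = (-1*(-348))*(-0*20 + 112*(6 - 7)) = 348*(-118*0 + 112*(-1)) = 348*(0 - 112) = 348*(-112) = -38976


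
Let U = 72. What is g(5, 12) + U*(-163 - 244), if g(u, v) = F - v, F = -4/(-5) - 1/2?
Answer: -293157/10 ≈ -29316.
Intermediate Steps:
F = 3/10 (F = -4*(-⅕) - 1*½ = ⅘ - ½ = 3/10 ≈ 0.30000)
g(u, v) = 3/10 - v
g(5, 12) + U*(-163 - 244) = (3/10 - 1*12) + 72*(-163 - 244) = (3/10 - 12) + 72*(-407) = -117/10 - 29304 = -293157/10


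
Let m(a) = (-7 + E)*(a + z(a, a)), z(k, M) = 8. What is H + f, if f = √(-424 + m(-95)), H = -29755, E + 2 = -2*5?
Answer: -29755 + √1229 ≈ -29720.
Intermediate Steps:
E = -12 (E = -2 - 2*5 = -2 - 10 = -12)
m(a) = -152 - 19*a (m(a) = (-7 - 12)*(a + 8) = -19*(8 + a) = -152 - 19*a)
f = √1229 (f = √(-424 + (-152 - 19*(-95))) = √(-424 + (-152 + 1805)) = √(-424 + 1653) = √1229 ≈ 35.057)
H + f = -29755 + √1229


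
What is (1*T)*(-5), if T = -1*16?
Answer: 80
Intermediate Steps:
T = -16
(1*T)*(-5) = (1*(-16))*(-5) = -16*(-5) = 80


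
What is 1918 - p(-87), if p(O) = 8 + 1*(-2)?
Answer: 1912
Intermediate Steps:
p(O) = 6 (p(O) = 8 - 2 = 6)
1918 - p(-87) = 1918 - 1*6 = 1918 - 6 = 1912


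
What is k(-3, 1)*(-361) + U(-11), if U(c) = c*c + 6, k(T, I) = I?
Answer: -234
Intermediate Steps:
U(c) = 6 + c² (U(c) = c² + 6 = 6 + c²)
k(-3, 1)*(-361) + U(-11) = 1*(-361) + (6 + (-11)²) = -361 + (6 + 121) = -361 + 127 = -234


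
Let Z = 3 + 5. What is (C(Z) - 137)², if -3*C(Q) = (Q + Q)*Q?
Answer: 290521/9 ≈ 32280.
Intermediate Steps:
Z = 8
C(Q) = -2*Q²/3 (C(Q) = -(Q + Q)*Q/3 = -2*Q*Q/3 = -2*Q²/3)
(C(Z) - 137)² = (-⅔*8² - 137)² = (-⅔*64 - 137)² = (-128/3 - 137)² = (-539/3)² = 290521/9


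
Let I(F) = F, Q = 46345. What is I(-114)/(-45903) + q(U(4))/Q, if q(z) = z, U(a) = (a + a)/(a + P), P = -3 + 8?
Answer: 1228646/490932585 ≈ 0.0025027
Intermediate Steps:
P = 5
U(a) = 2*a/(5 + a) (U(a) = (a + a)/(a + 5) = (2*a)/(5 + a) = 2*a/(5 + a))
I(-114)/(-45903) + q(U(4))/Q = -114/(-45903) + (2*4/(5 + 4))/46345 = -114*(-1/45903) + (2*4/9)*(1/46345) = 38/15301 + (2*4*(1/9))*(1/46345) = 38/15301 + (8/9)*(1/46345) = 38/15301 + 8/417105 = 1228646/490932585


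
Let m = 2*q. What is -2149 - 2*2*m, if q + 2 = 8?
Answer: -2197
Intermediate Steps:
q = 6 (q = -2 + 8 = 6)
m = 12 (m = 2*6 = 12)
-2149 - 2*2*m = -2149 - 2*2*12 = -2149 - 4*12 = -2149 - 1*48 = -2149 - 48 = -2197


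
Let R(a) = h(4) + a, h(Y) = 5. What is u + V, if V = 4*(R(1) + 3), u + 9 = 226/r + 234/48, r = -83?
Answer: 19357/664 ≈ 29.152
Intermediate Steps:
u = -4547/664 (u = -9 + (226/(-83) + 234/48) = -9 + (226*(-1/83) + 234*(1/48)) = -9 + (-226/83 + 39/8) = -9 + 1429/664 = -4547/664 ≈ -6.8479)
R(a) = 5 + a
V = 36 (V = 4*((5 + 1) + 3) = 4*(6 + 3) = 4*9 = 36)
u + V = -4547/664 + 36 = 19357/664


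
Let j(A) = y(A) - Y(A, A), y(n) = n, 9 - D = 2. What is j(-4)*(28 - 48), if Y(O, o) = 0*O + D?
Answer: 220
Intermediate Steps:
D = 7 (D = 9 - 1*2 = 9 - 2 = 7)
Y(O, o) = 7 (Y(O, o) = 0*O + 7 = 0 + 7 = 7)
j(A) = -7 + A (j(A) = A - 1*7 = A - 7 = -7 + A)
j(-4)*(28 - 48) = (-7 - 4)*(28 - 48) = -11*(-20) = 220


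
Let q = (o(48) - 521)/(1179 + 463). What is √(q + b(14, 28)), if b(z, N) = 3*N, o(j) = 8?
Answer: √225635430/1642 ≈ 9.1481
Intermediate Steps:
q = -513/1642 (q = (8 - 521)/(1179 + 463) = -513/1642 ≈ -0.31242)
√(q + b(14, 28)) = √(-513/1642 + 3*28) = √(-513/1642 + 84) = √(137415/1642) = √225635430/1642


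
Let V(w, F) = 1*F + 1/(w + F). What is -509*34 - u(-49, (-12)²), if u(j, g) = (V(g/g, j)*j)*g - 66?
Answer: -363131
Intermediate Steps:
V(w, F) = F + 1/(F + w)
u(j, g) = -66 + g*j*(1 + j + j²)/(1 + j) (u(j, g) = (((1 + j² + j*(g/g))/(j + g/g))*j)*g - 66 = (((1 + j² + j*1)/(j + 1))*j)*g - 66 = (((1 + j² + j)/(1 + j))*j)*g - 66 = (((1 + j + j²)/(1 + j))*j)*g - 66 = (j*(1 + j + j²)/(1 + j))*g - 66 = g*j*(1 + j + j²)/(1 + j) - 66 = -66 + g*j*(1 + j + j²)/(1 + j))
-509*34 - u(-49, (-12)²) = -509*34 - (-66 - 66*(-49) + (-12)²*(-49)*(1 - 49 + (-49)²))/(1 - 49) = -17306 - (-66 + 3234 + 144*(-49)*(1 - 49 + 2401))/(-48) = -17306 - (-1)*(-66 + 3234 + 144*(-49)*2353)/48 = -17306 - (-1)*(-66 + 3234 - 16602768)/48 = -17306 - (-1)*(-16599600)/48 = -17306 - 1*345825 = -17306 - 345825 = -363131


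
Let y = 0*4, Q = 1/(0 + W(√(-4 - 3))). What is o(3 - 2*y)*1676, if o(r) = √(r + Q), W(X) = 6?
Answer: 838*√114/3 ≈ 2982.5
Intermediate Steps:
Q = ⅙ (Q = 1/(0 + 6) = 1/6 = ⅙ ≈ 0.16667)
y = 0
o(r) = √(⅙ + r) (o(r) = √(r + ⅙) = √(⅙ + r))
o(3 - 2*y)*1676 = (√(6 + 36*(3 - 2*0))/6)*1676 = (√(6 + 36*(3 + 0))/6)*1676 = (√(6 + 36*3)/6)*1676 = (√(6 + 108)/6)*1676 = (√114/6)*1676 = 838*√114/3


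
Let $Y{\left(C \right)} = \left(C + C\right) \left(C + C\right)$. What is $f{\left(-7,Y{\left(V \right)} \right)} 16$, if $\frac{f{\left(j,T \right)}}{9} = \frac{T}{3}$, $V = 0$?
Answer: $0$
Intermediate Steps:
$Y{\left(C \right)} = 4 C^{2}$ ($Y{\left(C \right)} = 2 C 2 C = 4 C^{2}$)
$f{\left(j,T \right)} = 3 T$ ($f{\left(j,T \right)} = 9 \frac{T}{3} = 3 T$)
$f{\left(-7,Y{\left(V \right)} \right)} 16 = 3 \cdot 4 \cdot 0^{2} \cdot 16 = 3 \cdot 4 \cdot 0 \cdot 16 = 3 \cdot 0 \cdot 16 = 0 \cdot 16 = 0$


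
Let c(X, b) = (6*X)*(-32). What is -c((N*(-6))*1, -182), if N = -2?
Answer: 2304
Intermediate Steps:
c(X, b) = -192*X
-c((N*(-6))*1, -182) = -(-192)*-2*(-6)*1 = -(-192)*12*1 = -(-192)*12 = -1*(-2304) = 2304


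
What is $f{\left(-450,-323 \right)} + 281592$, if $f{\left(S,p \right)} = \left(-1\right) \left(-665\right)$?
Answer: $282257$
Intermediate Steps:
$f{\left(S,p \right)} = 665$
$f{\left(-450,-323 \right)} + 281592 = 665 + 281592 = 282257$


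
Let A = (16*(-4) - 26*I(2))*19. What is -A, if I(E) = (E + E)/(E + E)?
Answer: 1710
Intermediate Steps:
I(E) = 1 (I(E) = (2*E)/((2*E)) = (2*E)*(1/(2*E)) = 1)
A = -1710 (A = (16*(-4) - 26*1)*19 = (-64 - 26)*19 = -90*19 = -1710)
-A = -1*(-1710) = 1710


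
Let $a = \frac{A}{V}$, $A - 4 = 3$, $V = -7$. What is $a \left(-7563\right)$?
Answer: $7563$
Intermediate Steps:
$A = 7$ ($A = 4 + 3 = 7$)
$a = -1$ ($a = \frac{7}{-7} = 7 \left(- \frac{1}{7}\right) = -1$)
$a \left(-7563\right) = \left(-1\right) \left(-7563\right) = 7563$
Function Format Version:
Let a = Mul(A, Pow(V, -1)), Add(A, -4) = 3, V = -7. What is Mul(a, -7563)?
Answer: 7563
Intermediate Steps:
A = 7 (A = Add(4, 3) = 7)
a = -1 (a = Mul(7, Pow(-7, -1)) = Mul(7, Rational(-1, 7)) = -1)
Mul(a, -7563) = Mul(-1, -7563) = 7563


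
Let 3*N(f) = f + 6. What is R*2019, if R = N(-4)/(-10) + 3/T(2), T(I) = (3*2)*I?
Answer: 7403/20 ≈ 370.15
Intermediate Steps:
T(I) = 6*I
N(f) = 2 + f/3 (N(f) = (f + 6)/3 = (6 + f)/3 = 2 + f/3)
R = 11/60 (R = (2 + (⅓)*(-4))/(-10) + 3/((6*2)) = (2 - 4/3)*(-⅒) + 3/12 = (⅔)*(-⅒) + 3*(1/12) = -1/15 + ¼ = 11/60 ≈ 0.18333)
R*2019 = (11/60)*2019 = 7403/20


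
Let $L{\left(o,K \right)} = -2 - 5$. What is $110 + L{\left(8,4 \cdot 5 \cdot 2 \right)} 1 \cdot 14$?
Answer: $12$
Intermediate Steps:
$L{\left(o,K \right)} = -7$ ($L{\left(o,K \right)} = -2 - 5 = -7$)
$110 + L{\left(8,4 \cdot 5 \cdot 2 \right)} 1 \cdot 14 = 110 - 7 \cdot 1 \cdot 14 = 110 - 98 = 12$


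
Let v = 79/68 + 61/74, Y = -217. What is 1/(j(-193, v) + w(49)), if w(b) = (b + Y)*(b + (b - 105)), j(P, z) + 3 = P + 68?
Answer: 1/1048 ≈ 0.00095420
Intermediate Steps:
v = 4997/2516 (v = 79*(1/68) + 61*(1/74) = 79/68 + 61/74 = 4997/2516 ≈ 1.9861)
j(P, z) = 65 + P (j(P, z) = -3 + (P + 68) = -3 + (68 + P) = 65 + P)
w(b) = (-217 + b)*(-105 + 2*b) (w(b) = (b - 217)*(b + (b - 105)) = (-217 + b)*(b + (-105 + b)) = (-217 + b)*(-105 + 2*b))
1/(j(-193, v) + w(49)) = 1/((65 - 193) + (22785 - 539*49 + 2*49**2)) = 1/(-128 + (22785 - 26411 + 2*2401)) = 1/(-128 + (22785 - 26411 + 4802)) = 1/(-128 + 1176) = 1/1048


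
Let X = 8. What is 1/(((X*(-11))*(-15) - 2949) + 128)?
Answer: -1/1501 ≈ -0.00066622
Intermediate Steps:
1/(((X*(-11))*(-15) - 2949) + 128) = 1/(((8*(-11))*(-15) - 2949) + 128) = 1/((-88*(-15) - 2949) + 128) = 1/((1320 - 2949) + 128) = 1/(-1629 + 128) = 1/(-1501) = -1/1501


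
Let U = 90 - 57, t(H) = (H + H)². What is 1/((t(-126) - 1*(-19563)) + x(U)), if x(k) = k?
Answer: 1/83100 ≈ 1.2034e-5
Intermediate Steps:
t(H) = 4*H² (t(H) = (2*H)² = 4*H²)
U = 33
1/((t(-126) - 1*(-19563)) + x(U)) = 1/((4*(-126)² - 1*(-19563)) + 33) = 1/((4*15876 + 19563) + 33) = 1/((63504 + 19563) + 33) = 1/(83067 + 33) = 1/83100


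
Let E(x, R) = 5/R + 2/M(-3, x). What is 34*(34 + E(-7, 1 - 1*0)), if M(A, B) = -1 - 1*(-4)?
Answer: 4046/3 ≈ 1348.7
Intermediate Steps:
M(A, B) = 3 (M(A, B) = -1 + 4 = 3)
E(x, R) = 2/3 + 5/R (E(x, R) = 5/R + 2/3 = 2/3 + 5/R)
34*(34 + E(-7, 1 - 1*0)) = 34*(34 + (2/3 + 5/(1 - 1*0))) = 34*(34 + (2/3 + 5/(1 + 0))) = 34*(34 + (2/3 + 5/1)) = 34*(34 + (2/3 + 5*1)) = 34*(34 + (2/3 + 5)) = 34*(34 + 17/3) = 34*(119/3) = 4046/3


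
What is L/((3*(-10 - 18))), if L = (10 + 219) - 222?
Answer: -1/12 ≈ -0.083333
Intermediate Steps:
L = 7 (L = 229 - 222 = 7)
L/((3*(-10 - 18))) = 7/((3*(-10 - 18))) = 7/((3*(-28))) = 7/(-84) = 7*(-1/84) = -1/12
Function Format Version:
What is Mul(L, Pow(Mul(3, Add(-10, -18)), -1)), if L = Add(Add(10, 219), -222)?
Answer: Rational(-1, 12) ≈ -0.083333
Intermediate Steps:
L = 7 (L = Add(229, -222) = 7)
Mul(L, Pow(Mul(3, Add(-10, -18)), -1)) = Mul(7, Pow(Mul(3, Add(-10, -18)), -1)) = Mul(7, Pow(Mul(3, -28), -1)) = Mul(7, Pow(-84, -1)) = Mul(7, Rational(-1, 84)) = Rational(-1, 12)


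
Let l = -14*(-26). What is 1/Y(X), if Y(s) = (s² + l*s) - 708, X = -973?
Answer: 1/591849 ≈ 1.6896e-6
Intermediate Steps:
l = 364
Y(s) = -708 + s² + 364*s (Y(s) = (s² + 364*s) - 708 = -708 + s² + 364*s)
1/Y(X) = 1/(-708 + (-973)² + 364*(-973)) = 1/(-708 + 946729 - 354172) = 1/591849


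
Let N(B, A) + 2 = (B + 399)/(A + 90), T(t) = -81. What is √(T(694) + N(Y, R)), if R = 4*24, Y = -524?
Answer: I*√2894718/186 ≈ 9.1472*I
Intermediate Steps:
R = 96
N(B, A) = -2 + (399 + B)/(90 + A) (N(B, A) = -2 + (B + 399)/(A + 90) = -2 + (399 + B)/(90 + A))
√(T(694) + N(Y, R)) = √(-81 + (219 - 524 - 2*96)/(90 + 96)) = √(-81 + (219 - 524 - 192)/186) = √(-81 + (1/186)*(-497)) = √(-81 - 497/186) = √(-15563/186) = I*√2894718/186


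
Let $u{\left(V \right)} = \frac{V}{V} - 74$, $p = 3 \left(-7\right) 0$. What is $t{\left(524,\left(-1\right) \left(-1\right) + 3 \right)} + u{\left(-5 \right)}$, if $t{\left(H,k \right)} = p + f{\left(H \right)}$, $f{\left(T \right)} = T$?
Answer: $451$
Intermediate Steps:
$p = 0$ ($p = \left(-21\right) 0 = 0$)
$t{\left(H,k \right)} = H$ ($t{\left(H,k \right)} = 0 + H = H$)
$u{\left(V \right)} = -73$ ($u{\left(V \right)} = 1 - 74 = -73$)
$t{\left(524,\left(-1\right) \left(-1\right) + 3 \right)} + u{\left(-5 \right)} = 524 - 73 = 451$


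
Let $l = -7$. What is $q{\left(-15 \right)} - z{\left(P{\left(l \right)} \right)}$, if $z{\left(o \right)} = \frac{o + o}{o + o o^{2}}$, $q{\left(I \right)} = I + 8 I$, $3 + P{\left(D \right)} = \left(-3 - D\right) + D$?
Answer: $- \frac{4997}{37} \approx -135.05$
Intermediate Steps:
$P{\left(D \right)} = -6$ ($P{\left(D \right)} = -3 + \left(\left(-3 - D\right) + D\right) = -3 - 3 = -6$)
$q{\left(I \right)} = 9 I$
$z{\left(o \right)} = \frac{2 o}{o + o^{3}}$
$q{\left(-15 \right)} - z{\left(P{\left(l \right)} \right)} = 9 \left(-15\right) - \frac{2}{1 + \left(-6\right)^{2}} = -135 - \frac{2}{1 + 36} = -135 - \frac{2}{37} = - \frac{4997}{37}$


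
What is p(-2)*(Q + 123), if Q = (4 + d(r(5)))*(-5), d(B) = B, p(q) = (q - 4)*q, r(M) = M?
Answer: 936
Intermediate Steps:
p(q) = q*(-4 + q) (p(q) = (-4 + q)*q = q*(-4 + q))
Q = -45 (Q = (4 + 5)*(-5) = 9*(-5) = -45)
p(-2)*(Q + 123) = (-2*(-4 - 2))*(-45 + 123) = -2*(-6)*78 = 12*78 = 936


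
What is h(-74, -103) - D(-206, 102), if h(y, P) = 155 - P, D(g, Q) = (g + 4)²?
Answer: -40546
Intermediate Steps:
D(g, Q) = (4 + g)²
h(-74, -103) - D(-206, 102) = (155 - 1*(-103)) - (4 - 206)² = (155 + 103) - 1*(-202)² = 258 - 1*40804 = 258 - 40804 = -40546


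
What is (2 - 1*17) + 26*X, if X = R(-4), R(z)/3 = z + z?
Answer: -639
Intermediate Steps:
R(z) = 6*z (R(z) = 3*(z + z) = 3*(2*z) = 6*z)
X = -24 (X = 6*(-4) = -24)
(2 - 1*17) + 26*X = (2 - 1*17) + 26*(-24) = (2 - 17) - 624 = -15 - 624 = -639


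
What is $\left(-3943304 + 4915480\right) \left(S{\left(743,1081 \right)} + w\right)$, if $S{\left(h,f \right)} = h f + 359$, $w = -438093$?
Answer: $355280747024$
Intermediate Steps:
$S{\left(h,f \right)} = 359 + f h$ ($S{\left(h,f \right)} = f h + 359 = 359 + f h$)
$\left(-3943304 + 4915480\right) \left(S{\left(743,1081 \right)} + w\right) = \left(-3943304 + 4915480\right) \left(\left(359 + 1081 \cdot 743\right) - 438093\right) = 972176 \left(\left(359 + 803183\right) - 438093\right) = 972176 \left(803542 - 438093\right) = 972176 \cdot 365449 = 355280747024$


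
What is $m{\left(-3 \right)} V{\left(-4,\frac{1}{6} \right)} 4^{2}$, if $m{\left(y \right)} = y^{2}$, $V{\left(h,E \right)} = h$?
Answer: $-576$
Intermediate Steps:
$m{\left(-3 \right)} V{\left(-4,\frac{1}{6} \right)} 4^{2} = \left(-3\right)^{2} \left(-4\right) 4^{2} = 9 \left(-4\right) 16 = \left(-36\right) 16 = -576$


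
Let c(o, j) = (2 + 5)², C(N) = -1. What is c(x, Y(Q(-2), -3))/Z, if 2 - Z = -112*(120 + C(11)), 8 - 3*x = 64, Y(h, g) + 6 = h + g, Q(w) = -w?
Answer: 49/13330 ≈ 0.0036759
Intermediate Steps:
Y(h, g) = -6 + g + h (Y(h, g) = -6 + (h + g) = -6 + (g + h) = -6 + g + h)
x = -56/3 (x = 8/3 - ⅓*64 = 8/3 - 64/3 = -56/3 ≈ -18.667)
c(o, j) = 49 (c(o, j) = 7² = 49)
Z = 13330 (Z = 2 - (-112)*(120 - 1) = 2 - (-112)*119 = 2 - 1*(-13328) = 2 + 13328 = 13330)
c(x, Y(Q(-2), -3))/Z = 49/13330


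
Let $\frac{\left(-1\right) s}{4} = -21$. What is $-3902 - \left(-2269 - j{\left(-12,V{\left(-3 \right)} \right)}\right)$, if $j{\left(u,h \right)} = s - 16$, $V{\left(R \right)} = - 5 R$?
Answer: $-1565$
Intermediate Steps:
$s = 84$ ($s = \left(-4\right) \left(-21\right) = 84$)
$j{\left(u,h \right)} = 68$ ($j{\left(u,h \right)} = 84 - 16 = 68$)
$-3902 - \left(-2269 - j{\left(-12,V{\left(-3 \right)} \right)}\right) = -3902 - \left(-2269 - 68\right) = -3902 - -2337 = -3902 + 2337 = -1565$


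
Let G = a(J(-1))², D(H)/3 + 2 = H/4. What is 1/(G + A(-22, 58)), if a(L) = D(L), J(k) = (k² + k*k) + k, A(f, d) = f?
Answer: 16/89 ≈ 0.17978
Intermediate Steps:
D(H) = -6 + 3*H/4 (D(H) = -6 + 3*(H/4) = -6 + 3*H/4)
J(k) = k + 2*k² (J(k) = (k² + k²) + k = 2*k² + k = k + 2*k²)
a(L) = -6 + 3*L/4
G = 441/16 (G = (-6 + 3*(-(1 + 2*(-1)))/4)² = (-6 + 3*(-(1 - 2))/4)² = (-6 + 3*(-1*(-1))/4)² = (-6 + (¾)*1)² = (-6 + ¾)² = (-21/4)² = 441/16 ≈ 27.563)
1/(G + A(-22, 58)) = 1/(441/16 - 22) = 1/(89/16) = 16/89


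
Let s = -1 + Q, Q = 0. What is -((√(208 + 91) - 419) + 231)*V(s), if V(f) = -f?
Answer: 188 - √299 ≈ 170.71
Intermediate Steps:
s = -1 (s = -1 + 0 = -1)
-((√(208 + 91) - 419) + 231)*V(s) = -((√(208 + 91) - 419) + 231)*(-1*(-1)) = -((√299 - 419) + 231) = -((-419 + √299) + 231) = -(-188 + √299) = 188 - √299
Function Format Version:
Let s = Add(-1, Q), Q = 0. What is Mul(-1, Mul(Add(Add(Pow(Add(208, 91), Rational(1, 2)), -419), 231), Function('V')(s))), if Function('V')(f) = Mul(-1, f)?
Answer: Add(188, Mul(-1, Pow(299, Rational(1, 2)))) ≈ 170.71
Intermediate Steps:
s = -1 (s = Add(-1, 0) = -1)
Mul(-1, Mul(Add(Add(Pow(Add(208, 91), Rational(1, 2)), -419), 231), Function('V')(s))) = Mul(-1, Mul(Add(Add(Pow(Add(208, 91), Rational(1, 2)), -419), 231), Mul(-1, -1))) = Mul(-1, Mul(Add(Add(Pow(299, Rational(1, 2)), -419), 231), 1)) = Mul(-1, Mul(Add(Add(-419, Pow(299, Rational(1, 2))), 231), 1)) = Mul(-1, Mul(Add(-188, Pow(299, Rational(1, 2))), 1)) = Mul(-1, Add(-188, Pow(299, Rational(1, 2)))) = Add(188, Mul(-1, Pow(299, Rational(1, 2))))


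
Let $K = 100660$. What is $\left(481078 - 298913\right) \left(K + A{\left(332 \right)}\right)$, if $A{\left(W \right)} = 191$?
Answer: $18371522415$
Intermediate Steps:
$\left(481078 - 298913\right) \left(K + A{\left(332 \right)}\right) = \left(481078 - 298913\right) \left(100660 + 191\right) = 182165 \cdot 100851 = 18371522415$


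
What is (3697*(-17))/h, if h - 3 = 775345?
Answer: -62849/775348 ≈ -0.081059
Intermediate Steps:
h = 775348 (h = 3 + 775345 = 775348)
(3697*(-17))/h = (3697*(-17))/775348 = -62849*1/775348 = -62849/775348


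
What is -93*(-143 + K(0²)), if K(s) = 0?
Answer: 13299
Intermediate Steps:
-93*(-143 + K(0²)) = -93*(-143 + 0) = -93*(-143) = 13299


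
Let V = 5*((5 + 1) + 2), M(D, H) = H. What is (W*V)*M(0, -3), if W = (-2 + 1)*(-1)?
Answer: -120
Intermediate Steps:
W = 1 (W = -1*(-1) = 1)
V = 40 (V = 5*(6 + 2) = 5*8 = 40)
(W*V)*M(0, -3) = (1*40)*(-3) = 40*(-3) = -120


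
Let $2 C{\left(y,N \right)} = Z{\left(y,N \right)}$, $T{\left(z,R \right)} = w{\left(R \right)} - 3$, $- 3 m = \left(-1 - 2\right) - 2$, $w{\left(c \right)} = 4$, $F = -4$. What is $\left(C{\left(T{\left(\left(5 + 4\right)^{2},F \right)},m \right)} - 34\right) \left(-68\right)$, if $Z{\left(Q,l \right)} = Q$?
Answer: $2278$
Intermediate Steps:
$m = \frac{5}{3}$ ($m = - \frac{\left(-1 - 2\right) - 2}{3} = - \frac{-3 - 2}{3} = \left(- \frac{1}{3}\right) \left(-5\right) = \frac{5}{3} \approx 1.6667$)
$T{\left(z,R \right)} = 1$ ($T{\left(z,R \right)} = 4 - 3 = 1$)
$C{\left(y,N \right)} = \frac{y}{2}$
$\left(C{\left(T{\left(\left(5 + 4\right)^{2},F \right)},m \right)} - 34\right) \left(-68\right) = \left(\frac{1}{2} \cdot 1 - 34\right) \left(-68\right) = \left(\frac{1}{2} + \left(-70 + 36\right)\right) \left(-68\right) = \left(\frac{1}{2} - 34\right) \left(-68\right) = \left(- \frac{67}{2}\right) \left(-68\right) = 2278$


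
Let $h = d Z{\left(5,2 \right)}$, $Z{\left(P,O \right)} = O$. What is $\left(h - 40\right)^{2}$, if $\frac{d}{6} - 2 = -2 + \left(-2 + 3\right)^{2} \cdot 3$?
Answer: $16$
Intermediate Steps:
$d = 18$ ($d = 12 + 6 \left(-2 + \left(-2 + 3\right)^{2} \cdot 3\right) = 12 + 6 \left(-2 + 1^{2} \cdot 3\right) = 12 + 6 \left(-2 + 1 \cdot 3\right) = 12 + 6 \left(-2 + 3\right) = 12 + 6 \cdot 1 = 12 + 6 = 18$)
$h = 36$ ($h = 18 \cdot 2 = 36$)
$\left(h - 40\right)^{2} = \left(36 - 40\right)^{2} = \left(-4\right)^{2} = 16$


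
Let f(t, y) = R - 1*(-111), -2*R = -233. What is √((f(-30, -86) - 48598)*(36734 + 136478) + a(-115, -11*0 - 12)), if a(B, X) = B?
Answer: I*√8378351161 ≈ 91533.0*I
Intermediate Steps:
R = 233/2 (R = -½*(-233) = 233/2 ≈ 116.50)
f(t, y) = 455/2 (f(t, y) = 233/2 - 1*(-111) = 233/2 + 111 = 455/2)
√((f(-30, -86) - 48598)*(36734 + 136478) + a(-115, -11*0 - 12)) = √((455/2 - 48598)*(36734 + 136478) - 115) = √(-96741/2*173212 - 115) = √(-8378351046 - 115) = √(-8378351161) = I*√8378351161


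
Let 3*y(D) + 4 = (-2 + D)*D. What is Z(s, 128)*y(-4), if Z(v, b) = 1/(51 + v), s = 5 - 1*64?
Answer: -⅚ ≈ -0.83333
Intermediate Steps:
s = -59 (s = 5 - 64 = -59)
y(D) = -4/3 + D*(-2 + D)/3 (y(D) = -4/3 + ((-2 + D)*D)/3 = -4/3 + (D*(-2 + D))/3 = -4/3 + D*(-2 + D)/3)
Z(s, 128)*y(-4) = (-4/3 - ⅔*(-4) + (⅓)*(-4)²)/(51 - 59) = (-4/3 + 8/3 + (⅓)*16)/(-8) = -(-4/3 + 8/3 + 16/3)/8 = -⅛*20/3 = -⅚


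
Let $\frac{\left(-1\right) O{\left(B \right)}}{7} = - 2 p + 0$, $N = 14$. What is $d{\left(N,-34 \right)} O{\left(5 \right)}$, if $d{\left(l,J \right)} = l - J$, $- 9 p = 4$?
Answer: $- \frac{896}{3} \approx -298.67$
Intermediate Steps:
$p = - \frac{4}{9}$ ($p = \left(- \frac{1}{9}\right) 4 = - \frac{4}{9} \approx -0.44444$)
$O{\left(B \right)} = - \frac{56}{9}$ ($O{\left(B \right)} = - 7 \left(\left(-2\right) \left(- \frac{4}{9}\right) + 0\right) = - 7 \left(\frac{8}{9} + 0\right) = \left(-7\right) \frac{8}{9} = - \frac{56}{9}$)
$d{\left(N,-34 \right)} O{\left(5 \right)} = \left(14 - -34\right) \left(- \frac{56}{9}\right) = \left(14 + 34\right) \left(- \frac{56}{9}\right) = 48 \left(- \frac{56}{9}\right) = - \frac{896}{3}$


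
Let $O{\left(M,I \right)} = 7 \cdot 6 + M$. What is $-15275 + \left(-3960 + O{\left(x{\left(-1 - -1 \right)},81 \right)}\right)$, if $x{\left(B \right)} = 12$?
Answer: $-19181$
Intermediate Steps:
$O{\left(M,I \right)} = 42 + M$
$-15275 + \left(-3960 + O{\left(x{\left(-1 - -1 \right)},81 \right)}\right) = -15275 + \left(-3960 + \left(42 + 12\right)\right) = -15275 + \left(-3960 + 54\right) = -15275 - 3906 = -19181$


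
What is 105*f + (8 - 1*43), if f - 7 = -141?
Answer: -14105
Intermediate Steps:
f = -134 (f = 7 - 141 = -134)
105*f + (8 - 1*43) = 105*(-134) + (8 - 1*43) = -14070 + (8 - 43) = -14070 - 35 = -14105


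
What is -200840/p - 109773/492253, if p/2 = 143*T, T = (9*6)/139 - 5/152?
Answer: -1044518208991787/528856440827 ≈ -1975.1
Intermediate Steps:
T = 7513/21128 (T = 54*(1/139) - 5*1/152 = 54/139 - 5/152 = 7513/21128 ≈ 0.35559)
p = 1074359/10564 (p = 2*(143*(7513/21128)) = 2*(1074359/21128) = 1074359/10564 ≈ 101.70)
-200840/p - 109773/492253 = -200840/1074359/10564 - 109773/492253 = -200840*10564/1074359 - 109773*1/492253 = -2121673760/1074359 - 109773/492253 = -1044518208991787/528856440827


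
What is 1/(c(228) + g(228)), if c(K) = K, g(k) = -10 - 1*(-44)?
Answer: 1/262 ≈ 0.0038168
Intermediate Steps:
g(k) = 34 (g(k) = -10 + 44 = 34)
1/(c(228) + g(228)) = 1/(228 + 34) = 1/262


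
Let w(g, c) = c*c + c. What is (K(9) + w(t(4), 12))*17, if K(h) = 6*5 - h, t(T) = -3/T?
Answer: 3009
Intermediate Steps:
w(g, c) = c + c² (w(g, c) = c² + c = c + c²)
K(h) = 30 - h
(K(9) + w(t(4), 12))*17 = ((30 - 1*9) + 12*(1 + 12))*17 = ((30 - 9) + 12*13)*17 = (21 + 156)*17 = 177*17 = 3009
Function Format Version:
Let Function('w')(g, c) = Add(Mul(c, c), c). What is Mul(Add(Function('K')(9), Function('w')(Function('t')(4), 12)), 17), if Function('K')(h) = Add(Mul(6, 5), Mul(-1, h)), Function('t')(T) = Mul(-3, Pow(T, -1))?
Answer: 3009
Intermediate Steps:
Function('w')(g, c) = Add(c, Pow(c, 2)) (Function('w')(g, c) = Add(Pow(c, 2), c) = Add(c, Pow(c, 2)))
Function('K')(h) = Add(30, Mul(-1, h))
Mul(Add(Function('K')(9), Function('w')(Function('t')(4), 12)), 17) = Mul(Add(Add(30, Mul(-1, 9)), Mul(12, Add(1, 12))), 17) = Mul(Add(Add(30, -9), Mul(12, 13)), 17) = Mul(Add(21, 156), 17) = Mul(177, 17) = 3009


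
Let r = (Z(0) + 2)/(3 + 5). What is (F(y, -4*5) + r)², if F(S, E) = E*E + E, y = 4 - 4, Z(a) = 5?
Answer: 9284209/64 ≈ 1.4507e+5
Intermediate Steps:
y = 0
F(S, E) = E + E² (F(S, E) = E² + E = E + E²)
r = 7/8 (r = (5 + 2)/(3 + 5) = 7/8 ≈ 0.87500)
(F(y, -4*5) + r)² = ((-4*5)*(1 - 4*5) + 7/8)² = (-20*(1 - 20) + 7/8)² = (-20*(-19) + 7/8)² = (380 + 7/8)² = (3047/8)² = 9284209/64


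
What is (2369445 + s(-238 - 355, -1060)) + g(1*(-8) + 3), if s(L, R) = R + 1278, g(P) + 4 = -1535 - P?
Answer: 2368129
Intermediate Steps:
g(P) = -1539 - P (g(P) = -4 + (-1535 - P) = -1539 - P)
s(L, R) = 1278 + R
(2369445 + s(-238 - 355, -1060)) + g(1*(-8) + 3) = (2369445 + (1278 - 1060)) + (-1539 - (1*(-8) + 3)) = (2369445 + 218) + (-1539 - (-8 + 3)) = 2369663 + (-1539 - 1*(-5)) = 2369663 + (-1539 + 5) = 2369663 - 1534 = 2368129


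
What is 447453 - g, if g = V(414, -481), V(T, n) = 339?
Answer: 447114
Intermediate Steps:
g = 339
447453 - g = 447453 - 1*339 = 447453 - 339 = 447114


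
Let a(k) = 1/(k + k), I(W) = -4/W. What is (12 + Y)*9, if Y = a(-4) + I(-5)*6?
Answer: 6003/40 ≈ 150.07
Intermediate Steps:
a(k) = 1/(2*k)
Y = 187/40 (Y = (1/2)/(-4) - 4/(-5)*6 = (1/2)*(-1/4) - 4*(-1/5)*6 = -1/8 + (4/5)*6 = -1/8 + 24/5 = 187/40 ≈ 4.6750)
(12 + Y)*9 = (12 + 187/40)*9 = (667/40)*9 = 6003/40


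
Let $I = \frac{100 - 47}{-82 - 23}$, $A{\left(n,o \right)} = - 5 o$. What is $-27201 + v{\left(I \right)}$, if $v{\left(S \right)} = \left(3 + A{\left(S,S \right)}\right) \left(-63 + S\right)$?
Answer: $- \frac{60751693}{2205} \approx -27552.0$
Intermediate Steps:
$I = - \frac{53}{105}$ ($I = \frac{53}{-105} = 53 \left(- \frac{1}{105}\right) = - \frac{53}{105} \approx -0.50476$)
$v{\left(S \right)} = \left(-63 + S\right) \left(3 - 5 S\right)$ ($v{\left(S \right)} = \left(3 - 5 S\right) \left(-63 + S\right) = \left(-63 + S\right) \left(3 - 5 S\right)$)
$-27201 + v{\left(I \right)} = -27201 - \left(\frac{12233}{35} + \frac{2809}{2205}\right) = -27201 - \frac{773488}{2205} = - \frac{60751693}{2205}$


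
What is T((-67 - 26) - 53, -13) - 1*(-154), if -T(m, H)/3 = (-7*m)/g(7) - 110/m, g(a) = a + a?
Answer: -4910/73 ≈ -67.260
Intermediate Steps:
g(a) = 2*a
T(m, H) = 330/m + 3*m/2 (T(m, H) = -3*((-7*m)/((2*7)) - 110/m) = -3*(-7*m/14 - 110/m) = -3*(-7*m*(1/14) - 110/m) = -3*(-m/2 - 110/m) = -3*(-110/m - m/2) = 330/m + 3*m/2)
T((-67 - 26) - 53, -13) - 1*(-154) = (330/((-67 - 26) - 53) + 3*((-67 - 26) - 53)/2) - 1*(-154) = (330/(-93 - 53) + 3*(-93 - 53)/2) + 154 = (330/(-146) + (3/2)*(-146)) + 154 = (330*(-1/146) - 219) + 154 = (-165/73 - 219) + 154 = -16152/73 + 154 = -4910/73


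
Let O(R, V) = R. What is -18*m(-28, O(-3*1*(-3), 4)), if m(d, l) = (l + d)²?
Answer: -6498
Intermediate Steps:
m(d, l) = (d + l)²
-18*m(-28, O(-3*1*(-3), 4)) = -18*(-28 - 3*1*(-3))² = -18*(-28 - 3*(-3))² = -18*(-28 + 9)² = -18*(-19)² = -18*361 = -1*6498 = -6498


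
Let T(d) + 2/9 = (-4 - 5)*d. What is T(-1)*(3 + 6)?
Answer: 79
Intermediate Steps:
T(d) = -2/9 - 9*d (T(d) = -2/9 + (-4 - 5)*d = -2/9 - 9*d)
T(-1)*(3 + 6) = (-2/9 - 9*(-1))*(3 + 6) = (-2/9 + 9)*9 = (79/9)*9 = 79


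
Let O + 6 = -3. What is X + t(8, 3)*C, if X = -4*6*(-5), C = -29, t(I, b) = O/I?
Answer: 1221/8 ≈ 152.63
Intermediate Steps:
O = -9 (O = -6 - 3 = -9)
t(I, b) = -9/I
X = 120 (X = -24*(-5) = 120)
X + t(8, 3)*C = 120 - 9/8*(-29) = 120 + 261/8 = 1221/8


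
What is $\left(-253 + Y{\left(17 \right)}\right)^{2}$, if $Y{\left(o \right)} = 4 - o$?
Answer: $70756$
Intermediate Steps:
$\left(-253 + Y{\left(17 \right)}\right)^{2} = \left(-253 + \left(4 - 17\right)\right)^{2} = \left(-253 - 13\right)^{2} = \left(-266\right)^{2} = 70756$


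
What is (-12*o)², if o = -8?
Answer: 9216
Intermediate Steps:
(-12*o)² = (-12*(-8))² = 96² = 9216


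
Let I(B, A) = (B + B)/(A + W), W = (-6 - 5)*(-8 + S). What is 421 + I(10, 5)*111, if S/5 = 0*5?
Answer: 13791/31 ≈ 444.87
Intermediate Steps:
S = 0 (S = 5*(0*5) = 5*0 = 0)
W = 88 (W = (-6 - 5)*(-8 + 0) = -11*(-8) = 88)
I(B, A) = 2*B/(88 + A) (I(B, A) = (B + B)/(A + 88) = (2*B)/(88 + A) = 2*B/(88 + A))
421 + I(10, 5)*111 = 421 + (2*10/(88 + 5))*111 = 421 + (2*10/93)*111 = 421 + (2*10*(1/93))*111 = 421 + (20/93)*111 = 421 + 740/31 = 13791/31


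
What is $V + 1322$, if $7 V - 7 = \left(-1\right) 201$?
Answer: $\frac{9060}{7} \approx 1294.3$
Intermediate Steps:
$V = - \frac{194}{7}$ ($V = 1 + \frac{\left(-1\right) 201}{7} = 1 + \frac{1}{7} \left(-201\right) = 1 - \frac{201}{7} = - \frac{194}{7} \approx -27.714$)
$V + 1322 = - \frac{194}{7} + 1322 = \frac{9060}{7}$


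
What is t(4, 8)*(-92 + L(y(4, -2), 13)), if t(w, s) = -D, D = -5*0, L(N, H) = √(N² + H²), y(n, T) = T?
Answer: 0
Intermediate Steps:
L(N, H) = √(H² + N²)
D = 0
t(w, s) = 0 (t(w, s) = -1*0 = 0)
t(4, 8)*(-92 + L(y(4, -2), 13)) = 0*(-92 + √(13² + (-2)²)) = 0*(-92 + √(169 + 4)) = 0*(-92 + √173) = 0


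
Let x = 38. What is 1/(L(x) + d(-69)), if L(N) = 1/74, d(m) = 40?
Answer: 74/2961 ≈ 0.024992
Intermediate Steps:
L(N) = 1/74
1/(L(x) + d(-69)) = 1/(1/74 + 40) = 1/(2961/74) = 74/2961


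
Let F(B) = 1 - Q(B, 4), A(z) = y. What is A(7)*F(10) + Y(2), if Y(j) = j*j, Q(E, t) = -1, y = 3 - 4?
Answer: 2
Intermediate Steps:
y = -1
A(z) = -1
F(B) = 2 (F(B) = 1 - 1*(-1) = 1 + 1 = 2)
Y(j) = j²
A(7)*F(10) + Y(2) = -1*2 + 2² = -2 + 4 = 2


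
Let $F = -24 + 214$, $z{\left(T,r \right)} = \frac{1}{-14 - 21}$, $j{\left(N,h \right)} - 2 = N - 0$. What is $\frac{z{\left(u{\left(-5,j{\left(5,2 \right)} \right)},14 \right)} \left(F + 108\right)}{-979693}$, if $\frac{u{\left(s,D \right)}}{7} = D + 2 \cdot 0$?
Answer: $\frac{298}{34289255} \approx 8.6908 \cdot 10^{-6}$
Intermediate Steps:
$j{\left(N,h \right)} = 2 + N$ ($j{\left(N,h \right)} = 2 + \left(N - 0\right) = 2 + \left(N + 0\right) = 2 + N$)
$u{\left(s,D \right)} = 7 D$ ($u{\left(s,D \right)} = 7 \left(D + 2 \cdot 0\right) = 7 \left(D + 0\right) = 7 D$)
$z{\left(T,r \right)} = - \frac{1}{35}$ ($z{\left(T,r \right)} = \frac{1}{-35} = - \frac{1}{35}$)
$F = 190$
$\frac{z{\left(u{\left(-5,j{\left(5,2 \right)} \right)},14 \right)} \left(F + 108\right)}{-979693} = \frac{\left(- \frac{1}{35}\right) \left(190 + 108\right)}{-979693} = \left(- \frac{1}{35}\right) 298 \left(- \frac{1}{979693}\right) = \left(- \frac{298}{35}\right) \left(- \frac{1}{979693}\right) = \frac{298}{34289255}$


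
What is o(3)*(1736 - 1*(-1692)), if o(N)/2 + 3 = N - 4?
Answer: -27424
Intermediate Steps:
o(N) = -14 + 2*N (o(N) = -6 + 2*(N - 4) = -6 + 2*(-4 + N) = -6 + (-8 + 2*N) = -14 + 2*N)
o(3)*(1736 - 1*(-1692)) = (-14 + 2*3)*(1736 - 1*(-1692)) = (-14 + 6)*(1736 + 1692) = -8*3428 = -27424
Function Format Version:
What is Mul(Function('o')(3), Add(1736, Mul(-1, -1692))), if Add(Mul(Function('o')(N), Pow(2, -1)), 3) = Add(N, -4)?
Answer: -27424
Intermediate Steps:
Function('o')(N) = Add(-14, Mul(2, N)) (Function('o')(N) = Add(-6, Mul(2, Add(N, -4))) = Add(-6, Mul(2, Add(-4, N))) = Add(-6, Add(-8, Mul(2, N))) = Add(-14, Mul(2, N)))
Mul(Function('o')(3), Add(1736, Mul(-1, -1692))) = Mul(Add(-14, Mul(2, 3)), Add(1736, Mul(-1, -1692))) = Mul(Add(-14, 6), Add(1736, 1692)) = Mul(-8, 3428) = -27424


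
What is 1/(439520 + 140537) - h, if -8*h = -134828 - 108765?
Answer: -141297824793/4640456 ≈ -30449.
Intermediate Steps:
h = 243593/8 (h = -(-134828 - 108765)/8 = -1/8*(-243593) = 243593/8 ≈ 30449.)
1/(439520 + 140537) - h = 1/(439520 + 140537) - 1*243593/8 = 1/580057 - 243593/8 = -141297824793/4640456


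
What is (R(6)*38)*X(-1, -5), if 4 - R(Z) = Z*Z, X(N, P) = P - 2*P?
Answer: -6080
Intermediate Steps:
X(N, P) = -P
R(Z) = 4 - Z² (R(Z) = 4 - Z*Z = 4 - Z²)
(R(6)*38)*X(-1, -5) = ((4 - 1*6²)*38)*(-1*(-5)) = ((4 - 1*36)*38)*5 = ((4 - 36)*38)*5 = -32*38*5 = -1216*5 = -6080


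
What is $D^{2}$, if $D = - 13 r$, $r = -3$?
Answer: $1521$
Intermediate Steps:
$D = 39$ ($D = \left(-13\right) \left(-3\right) = 39$)
$D^{2} = 39^{2} = 1521$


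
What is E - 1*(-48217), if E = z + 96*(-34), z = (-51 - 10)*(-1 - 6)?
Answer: 45380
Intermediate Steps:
z = 427 (z = -61*(-7) = 427)
E = -2837 (E = 427 + 96*(-34) = 427 - 3264 = -2837)
E - 1*(-48217) = -2837 - 1*(-48217) = -2837 + 48217 = 45380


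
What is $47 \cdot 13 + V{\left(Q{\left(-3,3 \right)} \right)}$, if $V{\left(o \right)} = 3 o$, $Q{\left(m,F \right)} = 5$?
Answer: $626$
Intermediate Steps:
$47 \cdot 13 + V{\left(Q{\left(-3,3 \right)} \right)} = 47 \cdot 13 + 3 \cdot 5 = 611 + 15 = 626$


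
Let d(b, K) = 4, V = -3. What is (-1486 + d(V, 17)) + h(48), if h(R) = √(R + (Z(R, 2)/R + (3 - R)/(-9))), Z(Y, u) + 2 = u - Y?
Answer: -1482 + 2*√13 ≈ -1474.8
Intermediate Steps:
Z(Y, u) = -2 + u - Y (Z(Y, u) = -2 + (u - Y) = -2 + u - Y)
h(R) = √(-4/3 + 10*R/9) (h(R) = √(R + ((-2 + 2 - R)/R + (3 - R)/(-9))) = √(R + ((-R)/R + (3 - R)*(-⅑))) = √(R + (-1 + (-⅓ + R/9))) = √(R + (-4/3 + R/9)) = √(-4/3 + 10*R/9))
(-1486 + d(V, 17)) + h(48) = (-1486 + 4) + √(-12 + 10*48)/3 = -1482 + √(-12 + 480)/3 = -1482 + √468/3 = -1482 + (6*√13)/3 = -1482 + 2*√13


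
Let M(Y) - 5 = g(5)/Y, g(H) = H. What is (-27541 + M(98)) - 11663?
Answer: -3841497/98 ≈ -39199.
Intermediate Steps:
M(Y) = 5 + 5/Y
(-27541 + M(98)) - 11663 = (-27541 + (5 + 5/98)) - 11663 = (-27541 + 495/98) - 11663 = -2698523/98 - 11663 = -3841497/98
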